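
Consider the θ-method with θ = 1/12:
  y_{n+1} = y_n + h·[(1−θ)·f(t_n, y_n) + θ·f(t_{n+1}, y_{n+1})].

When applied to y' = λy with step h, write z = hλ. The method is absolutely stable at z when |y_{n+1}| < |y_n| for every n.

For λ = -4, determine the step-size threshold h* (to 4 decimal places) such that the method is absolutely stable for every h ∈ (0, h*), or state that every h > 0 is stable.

Set f=λy, z=hλ:
  y_{n+1} = y_n + z·[11/12·y_n + 1/12·y_{n+1}] ⇒ (1 − 1/12z)y_{n+1} = (1 + 11/12z)y_n
  ⇒ R(z) = (1 + 11/12z)/(1 − 1/12z).

Need |R(x)|<1, x<0.
x=-1.53: |R|=0.3570
R=−1: 1+11/12x = −1+1/12x ⇒ -5/6x=2 ⇒ x=2/(-5/6)=-2.4000
Confirm numerically:
  x=-2.271: |R|=0.90961 <1
  x=-1.973: |R|=0.69441 <1
  x=-1.935: |R|=0.66631 <1
  x=-1.338: |R|=0.20378 <1
  x=-2.945: |R|=1.36467 >1
  x=-2.653: |R|=1.17266 >1
Interval (-2.4000, 0).

(-2.4000,0); λ=-4 ⇒ h* = (12/5)/4 = 0.6000.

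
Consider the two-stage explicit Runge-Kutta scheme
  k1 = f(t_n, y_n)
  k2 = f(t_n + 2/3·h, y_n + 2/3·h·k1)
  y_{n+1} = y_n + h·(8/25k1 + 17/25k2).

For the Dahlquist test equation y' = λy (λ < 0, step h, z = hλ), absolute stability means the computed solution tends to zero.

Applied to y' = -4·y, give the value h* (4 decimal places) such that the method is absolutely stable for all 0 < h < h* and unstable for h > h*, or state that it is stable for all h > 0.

(-2.2059,0); λ=-4 ⇒ h* = (75/34)/4 = 0.5515.

Set f=λy, z=hλ:
  k1=λy_n ⇒ h·k1=z·y_n;  k2=λ(1+2/3z)y_n ⇒ h·k2=z(1+2/3z)y_n
  y_{n+1}/y_n = 1 + 8/25z + 17/25z(1+2/3z) = 1 + z + 34/75z²
  ⇒ R(z) = 1 + z + 34/75z².

Find x<0 with |R(x)|<1.
x=-0.54: |R|=0.5922
R=1: x+34/75x²=0 ⇒ x=−75/34=-2.2059; min R=1−1/(4·34/75)=0.4485>−1
Confirm numerically:
  x=-2.107: |R|=0.90555 <1
  x=-2.022: |R|=0.83145 <1
  x=-1.915: |R|=0.74748 <1
  x=-1.813: |R|=0.67709 <1
  x=-2.749: |R|=1.67684 >1
  x=-2.482: |R|=1.31068 >1
  x=-2.245: |R|=1.03981 >1
Stable set (-2.2059, 0).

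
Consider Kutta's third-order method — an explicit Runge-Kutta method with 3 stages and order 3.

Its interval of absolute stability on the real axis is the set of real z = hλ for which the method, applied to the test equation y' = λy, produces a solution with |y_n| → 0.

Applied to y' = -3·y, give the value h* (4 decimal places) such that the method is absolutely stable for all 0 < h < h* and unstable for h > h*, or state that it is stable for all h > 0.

Test eqn y'=λy, z=hλ:
  order 3, 3-stage ⇒ R(z)=1+z+z^2/2+z^3/6
  (e.g. R(-1.47)=0.08103, |R|=0.08103)

Need |R(x)|<1, x<0.
x=-1.47: |R|=0.0810
|R(-1.58)|=0.0108 |R(-1.44)|=0.0991 |R(-1.35)|=0.1512
Bisect:
  x_lo=-3.3392 |R|=2.9695  x_hi=-0.2945 |R|=0.7446
  mid=-1.81686 |R|=0.16594 →hi
  mid=-2.57802 |R|=1.11060 →lo
  mid=-2.19744 |R|=0.55155 →hi
  mid=-2.38773 |R|=0.80595 →hi
  mid=-2.48288 |R|=0.95156 →hi
  mid=-2.53045 |R|=1.02935 →lo
  mid=-2.50666 |R|=0.99003 →hi
  mid=-2.51856 |R|=1.00958 →lo
  mid=-2.51261 |R|=0.99978 →hi
  ...
  [-2.51280,-2.51261] ⇒ x*=-2.5127
Stable set (-2.5127, 0).

(-2.5127,0); λ=-3 ⇒ h* = 0.8376.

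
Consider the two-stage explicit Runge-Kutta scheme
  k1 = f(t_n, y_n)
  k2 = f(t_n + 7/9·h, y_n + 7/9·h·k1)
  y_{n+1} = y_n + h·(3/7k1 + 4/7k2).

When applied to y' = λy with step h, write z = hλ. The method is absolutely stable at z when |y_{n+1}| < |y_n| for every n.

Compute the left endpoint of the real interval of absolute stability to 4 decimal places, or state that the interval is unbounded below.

z* = -2.2500.

With y'=λy (z=hλ):
  k1=λy_n ⇒ h·k1=z·y_n;  k2=λ(1+7/9z)y_n ⇒ h·k2=z(1+7/9z)y_n
  y_{n+1}/y_n = 1 + 3/7z + 4/7z(1+7/9z) = 1 + z + 4/9z²
  Hence R(z) = 1 + z + 4/9z².

Find x<0 with |R(x)|<1.
x=-0.73: |R|=0.5068
R=1: x+4/9x²=0 ⇒ x=−9/4=-2.2500; min R=1−1/(4·4/9)=0.4375>−1
Confirm numerically:
  x=-2.229: |R|=0.97920 <1
  x=-1.808: |R|=0.64483 <1
  x=-1.284: |R|=0.44874 <1
  x=-1.262: |R|=0.44584 <1
  x=-2.822: |R|=1.71742 >1
  x=-2.743: |R|=1.60102 >1
Stable set (-2.2500, 0).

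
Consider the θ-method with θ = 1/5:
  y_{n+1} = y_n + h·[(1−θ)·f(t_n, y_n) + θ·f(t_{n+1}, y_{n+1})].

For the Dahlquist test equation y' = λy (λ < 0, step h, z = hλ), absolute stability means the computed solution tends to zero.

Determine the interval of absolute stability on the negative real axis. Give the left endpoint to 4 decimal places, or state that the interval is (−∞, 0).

With y'=λy (z=hλ):
  y_{n+1} = y_n + z·[4/5·y_n + 1/5·y_{n+1}] ⇒ (1 − 1/5z)y_{n+1} = (1 + 4/5z)y_n
  Hence R(z) = (1 + 4/5z)/(1 − 1/5z).

Solve |R(x)|<1 on ℝ⁻.
x=-1.46: |R|=0.1300
R=−1: 1+4/5x = −1+1/5x ⇒ -3/5x=2 ⇒ x=2/(-3/5)=-3.3333
Confirm numerically:
  x=-2.673: |R|=0.74182 <1
  x=-1.946: |R|=0.40081 <1
  x=-1.699: |R|=0.26810 <1
  x=-1.510: |R|=0.15975 <1
  x=-3.903: |R|=1.19196 >1
  x=-3.554: |R|=1.07739 >1
So |R|<1 on (-3.3333, 0).

(-3.3333, 0).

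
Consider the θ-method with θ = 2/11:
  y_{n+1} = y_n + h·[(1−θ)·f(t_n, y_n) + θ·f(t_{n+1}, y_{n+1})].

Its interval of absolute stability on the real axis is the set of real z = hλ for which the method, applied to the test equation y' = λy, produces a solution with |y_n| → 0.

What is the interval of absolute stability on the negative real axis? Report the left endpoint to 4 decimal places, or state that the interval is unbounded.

z∈(-3.1429,0).

On y'=λy, z=hλ:
  y_{n+1} = y_n + z·[9/11·y_n + 2/11·y_{n+1}] ⇒ (1 − 2/11z)y_{n+1} = (1 + 9/11z)y_n
  ⇒ R(z) = (1 + 9/11z)/(1 − 2/11z).

Solve |R(x)|<1 on ℝ⁻.
x=-1.58: |R|=0.2274
R=−1: 1+9/11x = −1+2/11x ⇒ -7/11x=2 ⇒ x=2/(-7/11)=-3.1429
Confirm numerically:
  x=-2.945: |R|=0.91800 <1
  x=-1.936: |R|=0.43195 <1
  x=-1.600: |R|=0.23944 <1
  x=-3.531: |R|=1.15043 >1
  x=-3.508: |R|=1.14187 >1
Interval (-3.1429, 0).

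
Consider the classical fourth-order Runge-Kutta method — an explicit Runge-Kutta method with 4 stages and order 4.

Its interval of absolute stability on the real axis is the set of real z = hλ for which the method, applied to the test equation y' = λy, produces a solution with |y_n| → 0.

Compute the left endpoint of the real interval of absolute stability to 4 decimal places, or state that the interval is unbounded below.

z* = -2.7853.

Test eqn y'=λy, z=hλ:
  order 4, 4-stage ⇒ R(z)=1+z+z^2/2+z^3/6+z^4/24
  (e.g. R(-1.59)=0.27041, |R|=0.27041)

Need |R(x)|<1, x<0.
x=-1.59: |R|=0.2704
|R(-2.89)|=1.1697 |R(-2.64)|=0.8021 |R(-1.56)|=0.2708
Bisect:
  x_lo=-3.6741 |R|=3.4018  x_hi=-0.2170 |R|=0.8049
  mid=-1.94554 |R|=0.31664 →hi
  mid=-2.80980 |R|=1.03759 →lo
  mid=-2.37767 |R|=0.54037 →hi
  mid=-2.59374 |R|=0.74757 →hi
  mid=-2.70177 |R|=0.88121 →hi
  mid=-2.75579 |R|=0.95642 →hi
  mid=-2.78280 |R|=0.99624 →hi
  mid=-2.79630 |R|=1.01672 →lo
  mid=-2.78955 |R|=1.00643 →lo
  ...
  [-2.78533,-2.78512] ⇒ x*=-2.7853
Stable set (-2.7853, 0).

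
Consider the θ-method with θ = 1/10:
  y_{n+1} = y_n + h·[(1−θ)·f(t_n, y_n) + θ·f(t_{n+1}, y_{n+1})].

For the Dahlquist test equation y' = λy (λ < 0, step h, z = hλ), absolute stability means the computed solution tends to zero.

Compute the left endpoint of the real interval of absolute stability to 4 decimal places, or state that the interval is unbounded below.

Test eqn y'=λy, z=hλ:
  y_{n+1} = y_n + z·[9/10·y_n + 1/10·y_{n+1}] ⇒ (1 − 1/10z)y_{n+1} = (1 + 9/10z)y_n
  Hence R(z) = (1 + 9/10z)/(1 − 1/10z).

Boundary: |R(x)|=1, x<0.
x=-1.35: |R|=0.1894
R=−1: 1+9/10x = −1+1/10x ⇒ -4/5x=2 ⇒ x=2/(-4/5)=-2.5000
Confirm numerically:
  x=-2.039: |R|=0.69366 <1
  x=-1.378: |R|=0.21111 <1
  x=-1.247: |R|=0.10874 <1
  x=-3.011: |R|=1.31420 >1
  x=-2.846: |R|=1.21548 >1
Stable set (-2.5000, 0).

left endpoint -2.5000.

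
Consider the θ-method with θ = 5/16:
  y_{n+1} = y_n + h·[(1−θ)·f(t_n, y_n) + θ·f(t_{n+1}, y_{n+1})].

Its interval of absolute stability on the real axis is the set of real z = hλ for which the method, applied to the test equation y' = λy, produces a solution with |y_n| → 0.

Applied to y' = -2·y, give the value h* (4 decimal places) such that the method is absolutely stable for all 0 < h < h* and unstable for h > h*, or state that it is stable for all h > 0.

(-5.3333,0); λ=-2 ⇒ h* = (16/3)/2 = 2.6667.

On y'=λy, z=hλ:
  y_{n+1} = y_n + z·[11/16·y_n + 5/16·y_{n+1}] ⇒ (1 − 5/16z)y_{n+1} = (1 + 11/16z)y_n
  R(z) = (1 + 11/16z)/(1 − 5/16z).

Find x<0 with |R(x)|<1.
x=-1.47: |R|=0.0073
R=−1: 1+11/16x = −1+5/16x ⇒ -3/8x=2 ⇒ x=2/(-3/8)=-5.3333
Confirm numerically:
  x=-5.068: |R|=0.96149 <1
  x=-4.332: |R|=0.84047 <1
  x=-2.665: |R|=0.45405 <1
  x=-5.798: |R|=1.06197 >1
  x=-5.763: |R|=1.05753 >1
Stable set (-5.3333, 0).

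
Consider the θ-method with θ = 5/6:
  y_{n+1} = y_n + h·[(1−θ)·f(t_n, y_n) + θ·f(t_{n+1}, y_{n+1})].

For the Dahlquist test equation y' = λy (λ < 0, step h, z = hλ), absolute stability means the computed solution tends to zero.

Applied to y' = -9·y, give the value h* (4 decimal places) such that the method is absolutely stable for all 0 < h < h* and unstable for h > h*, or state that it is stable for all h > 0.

unbounded; (−∞, 0). Any h>0 works for λ=-9.

Set f=λy, z=hλ:
  y_{n+1} = y_n + z·[1/6·y_n + 5/6·y_{n+1}] ⇒ (1 − 5/6z)y_{n+1} = (1 + 1/6z)y_n
  Hence R(z) = (1 + 1/6z)/(1 − 5/6z).

Need |R(x)|<1, x<0.
x=-0.49: |R|=0.6521
x=-2: |R|=0.2500
x=-10: |R|=0.0714
x=-100: |R|=0.1858
θ=5/6≥1/2 ⇒ |1+1/6x|<|1−5/6x| ∀x<0 ⇒ stable on all of ℝ⁻.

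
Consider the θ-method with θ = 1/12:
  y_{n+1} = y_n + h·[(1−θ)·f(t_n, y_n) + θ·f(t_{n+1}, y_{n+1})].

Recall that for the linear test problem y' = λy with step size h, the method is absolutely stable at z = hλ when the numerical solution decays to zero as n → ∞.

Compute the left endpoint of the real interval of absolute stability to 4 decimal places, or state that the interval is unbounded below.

left endpoint -2.4000.

With y'=λy (z=hλ):
  y_{n+1} = y_n + z·[11/12·y_n + 1/12·y_{n+1}] ⇒ (1 − 1/12z)y_{n+1} = (1 + 11/12z)y_n
  so R(z) = (1 + 11/12z)/(1 − 1/12z).

Boundary: |R(x)|=1, x<0.
x=-1.13: |R|=0.0327
R=−1: 1+11/12x = −1+1/12x ⇒ -5/6x=2 ⇒ x=2/(-5/6)=-2.4000
Confirm numerically:
  x=-1.725: |R|=0.50820 <1
  x=-1.613: |R|=0.42188 <1
  x=-1.589: |R|=0.40319 <1
  x=-2.778: |R|=1.25579 >1
  x=-2.441: |R|=1.02839 >1
Stable set (-2.4000, 0).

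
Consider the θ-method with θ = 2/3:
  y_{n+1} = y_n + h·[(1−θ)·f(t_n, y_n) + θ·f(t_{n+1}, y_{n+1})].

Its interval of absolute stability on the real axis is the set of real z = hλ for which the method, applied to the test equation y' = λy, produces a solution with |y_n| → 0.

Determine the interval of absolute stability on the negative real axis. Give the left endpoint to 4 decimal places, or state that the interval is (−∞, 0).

unbounded; (−∞, 0).

On y'=λy, z=hλ:
  y_{n+1} = y_n + z·[1/3·y_n + 2/3·y_{n+1}] ⇒ (1 − 2/3z)y_{n+1} = (1 + 1/3z)y_n
  Hence R(z) = (1 + 1/3z)/(1 − 2/3z).

Need |R(x)|<1, x<0.
x=-0.72: |R|=0.5135
x=-2: |R|=0.1429
x=-10: |R|=0.3043
x=-100: |R|=0.4778
θ=2/3≥1/2 ⇒ |1+1/3x|<|1−2/3x| ∀x<0 ⇒ interval (−∞,0).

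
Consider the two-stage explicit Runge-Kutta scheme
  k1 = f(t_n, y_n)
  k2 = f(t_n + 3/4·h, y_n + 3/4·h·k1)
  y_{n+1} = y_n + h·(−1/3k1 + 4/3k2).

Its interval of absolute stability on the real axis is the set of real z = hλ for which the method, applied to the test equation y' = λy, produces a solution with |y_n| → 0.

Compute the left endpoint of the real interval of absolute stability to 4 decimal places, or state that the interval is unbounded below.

On y'=λy, z=hλ:
  k1=λy_n ⇒ h·k1=z·y_n;  k2=λ(1+3/4z)y_n ⇒ h·k2=z(1+3/4z)y_n
  y_{n+1}/y_n = 1 − 1/3z + 4/3z(1+3/4z) = 1 + z + z²
  ⇒ R(z) = 1 + z + z².

Boundary: |R(x)|=1, x<0.
x=-1.66: |R|=2.0956
R=1: x+1x²=0 ⇒ x=−1=-1.0000; min R=1−1/(4·1)=0.7500>−1
Confirm numerically:
  x=-0.802: |R|=0.84120 <1
  x=-0.637: |R|=0.76877 <1
  x=-0.584: |R|=0.75706 <1
  x=-0.519: |R|=0.75036 <1
  x=-1.580: |R|=1.91640 >1
  x=-1.307: |R|=1.40125 >1
Stable set (-1.0000, 0).

z* = -1.0000.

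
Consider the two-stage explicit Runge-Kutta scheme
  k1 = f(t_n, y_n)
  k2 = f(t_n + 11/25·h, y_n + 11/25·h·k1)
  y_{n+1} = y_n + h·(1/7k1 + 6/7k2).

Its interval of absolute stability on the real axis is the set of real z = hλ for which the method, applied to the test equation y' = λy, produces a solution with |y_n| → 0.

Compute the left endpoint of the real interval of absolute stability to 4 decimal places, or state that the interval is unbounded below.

With y'=λy (z=hλ):
  k1=λy_n ⇒ h·k1=z·y_n;  k2=λ(1+11/25z)y_n ⇒ h·k2=z(1+11/25z)y_n
  y_{n+1}/y_n = 1 + 1/7z + 6/7z(1+11/25z) = 1 + z + 66/175z²
  so R(z) = 1 + z + 66/175z².

Boundary: |R(x)|=1, x<0.
x=-0.5: |R|=0.5943
R=1: x+66/175x²=0 ⇒ x=−175/66=-2.6515; min R=1−1/(4·66/175)=0.3371>−1
Confirm numerically:
  x=-2.324: |R|=0.71294 <1
  x=-2.254: |R|=0.66208 <1
  x=-1.794: |R|=0.41981 <1
  x=-1.544: |R|=0.35508 <1
  x=-3.157: |R|=1.60185 >1
  x=-2.826: |R|=1.18597 >1
So |R|<1 on (-2.6515, 0).

left endpoint -2.6515.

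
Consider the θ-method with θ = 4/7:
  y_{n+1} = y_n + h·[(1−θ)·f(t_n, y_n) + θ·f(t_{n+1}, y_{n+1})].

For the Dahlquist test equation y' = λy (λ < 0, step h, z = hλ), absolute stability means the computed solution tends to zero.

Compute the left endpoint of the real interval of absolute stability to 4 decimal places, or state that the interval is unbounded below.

unbounded; (−∞, 0).

On y'=λy, z=hλ:
  y_{n+1} = y_n + z·[3/7·y_n + 4/7·y_{n+1}] ⇒ (1 − 4/7z)y_{n+1} = (1 + 3/7z)y_n
  so R(z) = (1 + 3/7z)/(1 − 4/7z).

Need |R(x)|<1, x<0.
x=-0.83: |R|=0.4370
x=-2: |R|=0.0667
x=-10: |R|=0.4894
x=-100: |R|=0.7199
θ=4/7≥1/2 ⇒ |1+3/7x|<|1−4/7x| ∀x<0 ⇒ interval (−∞,0).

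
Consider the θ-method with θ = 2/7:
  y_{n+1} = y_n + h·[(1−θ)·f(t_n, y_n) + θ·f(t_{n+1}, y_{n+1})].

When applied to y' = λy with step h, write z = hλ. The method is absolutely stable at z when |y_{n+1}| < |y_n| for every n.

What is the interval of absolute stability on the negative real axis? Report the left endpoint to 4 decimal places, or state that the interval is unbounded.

On y'=λy, z=hλ:
  y_{n+1} = y_n + z·[5/7·y_n + 2/7·y_{n+1}] ⇒ (1 − 2/7z)y_{n+1} = (1 + 5/7z)y_n
  Hence R(z) = (1 + 5/7z)/(1 − 2/7z).

Find x<0 with |R(x)|<1.
x=-1.12: |R|=0.1515
R=−1: 1+5/7x = −1+2/7x ⇒ -3/7x=2 ⇒ x=2/(-3/7)=-4.6667
Confirm numerically:
  x=-4.147: |R|=0.89806 <1
  x=-3.987: |R|=0.86383 <1
  x=-1.918: |R|=0.23902 <1
  x=-4.934: |R|=1.04755 >1
  x=-4.876: |R|=1.03749 >1
  x=-4.804: |R|=1.02481 >1
Stable set (-4.6667, 0).

z∈(-4.6667,0).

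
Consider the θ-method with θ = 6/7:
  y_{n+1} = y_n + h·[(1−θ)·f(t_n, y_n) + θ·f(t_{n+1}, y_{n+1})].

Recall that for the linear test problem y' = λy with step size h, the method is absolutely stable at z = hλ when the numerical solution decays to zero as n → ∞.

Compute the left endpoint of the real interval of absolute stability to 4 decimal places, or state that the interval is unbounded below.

interval (−∞, 0).

Set f=λy, z=hλ:
  y_{n+1} = y_n + z·[1/7·y_n + 6/7·y_{n+1}] ⇒ (1 − 6/7z)y_{n+1} = (1 + 1/7z)y_n
  ⇒ R(z) = (1 + 1/7z)/(1 − 6/7z).

Need |R(x)|<1, x<0.
x=-0.79: |R|=0.5290
x=-2: |R|=0.2632
x=-10: |R|=0.0448
x=-100: |R|=0.1532
θ=6/7≥1/2 ⇒ |1+1/7x|<|1−6/7x| ∀x<0 ⇒ stable on all of ℝ⁻.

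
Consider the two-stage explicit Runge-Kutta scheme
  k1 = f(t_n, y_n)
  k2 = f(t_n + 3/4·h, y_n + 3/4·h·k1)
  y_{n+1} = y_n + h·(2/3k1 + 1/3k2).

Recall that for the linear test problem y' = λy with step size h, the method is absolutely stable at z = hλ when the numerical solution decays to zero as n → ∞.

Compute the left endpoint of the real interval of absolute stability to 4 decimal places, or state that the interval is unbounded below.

left endpoint -4.0000.

On y'=λy, z=hλ:
  k1=λy_n ⇒ h·k1=z·y_n;  k2=λ(1+3/4z)y_n ⇒ h·k2=z(1+3/4z)y_n
  y_{n+1}/y_n = 1 + 2/3z + 1/3z(1+3/4z) = 1 + z + 1/4z²
  so R(z) = 1 + z + 1/4z².

Find x<0 with |R(x)|<1.
x=-0.91: |R|=0.2970
R=1: x+1/4x²=0 ⇒ x=−4=-4.0000; min R=1−1/(4·1/4)=0.0000>−1
Confirm numerically:
  x=-3.550: |R|=0.60062 <1
  x=-2.373: |R|=0.03478 <1
  x=-2.305: |R|=0.02326 <1
  x=-2.208: |R|=0.01082 <1
  x=-4.380: |R|=1.41610 >1
  x=-4.206: |R|=1.21661 >1
So |R|<1 on (-4.0000, 0).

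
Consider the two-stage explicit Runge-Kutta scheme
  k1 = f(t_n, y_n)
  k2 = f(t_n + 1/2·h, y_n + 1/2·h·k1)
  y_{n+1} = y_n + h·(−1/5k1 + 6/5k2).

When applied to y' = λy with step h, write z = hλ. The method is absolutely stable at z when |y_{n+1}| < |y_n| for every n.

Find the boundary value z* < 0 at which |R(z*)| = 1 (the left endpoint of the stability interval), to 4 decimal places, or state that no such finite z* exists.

z* = -1.6667.

Set f=λy, z=hλ:
  k1=λy_n ⇒ h·k1=z·y_n;  k2=λ(1+1/2z)y_n ⇒ h·k2=z(1+1/2z)y_n
  y_{n+1}/y_n = 1 − 1/5z + 6/5z(1+1/2z) = 1 + z + 3/5z²
  ⇒ R(z) = 1 + z + 3/5z².

Find x<0 with |R(x)|<1.
x=-0.45: |R|=0.6715
R=1: x+3/5x²=0 ⇒ x=−5/3=-1.6667; min R=1−1/(4·3/5)=0.5833>−1
Confirm numerically:
  x=-1.426: |R|=0.79409 <1
  x=-1.263: |R|=0.69410 <1
  x=-0.885: |R|=0.58493 <1
  x=-0.684: |R|=0.59671 <1
  x=-1.814: |R|=1.16036 >1
  x=-1.695: |R|=1.02881 >1
Interval (-1.6667, 0).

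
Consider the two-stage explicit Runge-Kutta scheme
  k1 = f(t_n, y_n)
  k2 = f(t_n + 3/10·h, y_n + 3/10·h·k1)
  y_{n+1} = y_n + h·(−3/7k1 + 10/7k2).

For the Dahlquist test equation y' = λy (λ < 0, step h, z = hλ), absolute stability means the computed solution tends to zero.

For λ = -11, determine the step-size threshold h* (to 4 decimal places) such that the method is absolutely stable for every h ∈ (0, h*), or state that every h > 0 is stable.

(-2.3333,0); λ=-11 ⇒ h* = (7/3)/11 = 0.2121.

On y'=λy, z=hλ:
  k1=λy_n ⇒ h·k1=z·y_n;  k2=λ(1+3/10z)y_n ⇒ h·k2=z(1+3/10z)y_n
  y_{n+1}/y_n = 1 − 3/7z + 10/7z(1+3/10z) = 1 + z + 3/7z²
  so R(z) = 1 + z + 3/7z².

Boundary: |R(x)|=1, x<0.
x=-1.13: |R|=0.4172
R=1: x+3/7x²=0 ⇒ x=−7/3=-2.3333; min R=1−1/(4·3/7)=0.4167>−1
Confirm numerically:
  x=-2.191: |R|=0.86635 <1
  x=-1.900: |R|=0.64714 <1
  x=-1.718: |R|=0.54694 <1
  x=-1.128: |R|=0.41731 <1
  x=-2.889: |R|=1.68799 >1
  x=-2.600: |R|=1.29714 >1
  x=-2.504: |R|=1.18315 >1
Interval (-2.3333, 0).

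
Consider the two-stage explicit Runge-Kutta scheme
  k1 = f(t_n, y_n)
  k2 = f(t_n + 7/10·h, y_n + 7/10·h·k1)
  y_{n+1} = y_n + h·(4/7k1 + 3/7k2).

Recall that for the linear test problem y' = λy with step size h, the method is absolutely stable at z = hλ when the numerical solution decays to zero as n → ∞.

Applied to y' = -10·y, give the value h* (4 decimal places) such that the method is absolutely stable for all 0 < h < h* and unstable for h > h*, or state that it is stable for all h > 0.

With y'=λy (z=hλ):
  k1=λy_n ⇒ h·k1=z·y_n;  k2=λ(1+7/10z)y_n ⇒ h·k2=z(1+7/10z)y_n
  y_{n+1}/y_n = 1 + 4/7z + 3/7z(1+7/10z) = 1 + z + 3/10z²
  ⇒ R(z) = 1 + z + 3/10z².

Find x<0 with |R(x)|<1.
x=-0.76: |R|=0.4133
R=1: x+3/10x²=0 ⇒ x=−10/3=-3.3333; min R=1−1/(4·3/10)=0.1667>−1
Confirm numerically:
  x=-2.712: |R|=0.49448 <1
  x=-2.414: |R|=0.33422 <1
  x=-1.772: |R|=0.17000 <1
  x=-1.721: |R|=0.16755 <1
  x=-3.887: |R|=1.64563 >1
  x=-3.814: |R|=1.54998 >1
  x=-3.617: |R|=1.30781 >1
Interval (-3.3333, 0).

(-3.3333,0); λ=-10 ⇒ h* = (10/3)/10 = 0.3333.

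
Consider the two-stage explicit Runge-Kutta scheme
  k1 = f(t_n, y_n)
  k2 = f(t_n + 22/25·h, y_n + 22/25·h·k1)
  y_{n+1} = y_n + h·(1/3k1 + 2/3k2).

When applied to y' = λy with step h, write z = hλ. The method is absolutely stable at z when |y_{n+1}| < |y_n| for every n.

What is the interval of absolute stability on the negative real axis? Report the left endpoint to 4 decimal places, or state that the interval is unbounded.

Test eqn y'=λy, z=hλ:
  k1=λy_n ⇒ h·k1=z·y_n;  k2=λ(1+22/25z)y_n ⇒ h·k2=z(1+22/25z)y_n
  y_{n+1}/y_n = 1 + 1/3z + 2/3z(1+22/25z) = 1 + z + 44/75z²
  ⇒ R(z) = 1 + z + 44/75z².

Solve |R(x)|<1 on ℝ⁻.
x=-1.62: |R|=0.9196
R=1: x+44/75x²=0 ⇒ x=−75/44=-1.7045; min R=1−1/(4·44/75)=0.5739>−1
Confirm numerically:
  x=-1.382: |R|=0.73849 <1
  x=-1.152: |R|=0.62657 <1
  x=-0.682: |R|=0.59087 <1
  x=-2.193: |R|=1.62843 >1
  x=-1.825: |R|=1.12897 >1
  x=-1.750: |R|=1.04667 >1
Stable set (-1.7045, 0).

z∈(-1.7045,0).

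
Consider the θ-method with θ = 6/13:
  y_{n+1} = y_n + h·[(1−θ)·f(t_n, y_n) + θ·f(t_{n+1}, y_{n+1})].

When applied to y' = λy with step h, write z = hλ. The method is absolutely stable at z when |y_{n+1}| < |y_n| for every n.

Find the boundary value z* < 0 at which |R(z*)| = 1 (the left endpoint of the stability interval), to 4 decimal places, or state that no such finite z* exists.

Test eqn y'=λy, z=hλ:
  y_{n+1} = y_n + z·[7/13·y_n + 6/13·y_{n+1}] ⇒ (1 − 6/13z)y_{n+1} = (1 + 7/13z)y_n
  so R(z) = (1 + 7/13z)/(1 − 6/13z).

Need |R(x)|<1, x<0.
x=-0.68: |R|=0.4824
R=−1: 1+7/13x = −1+6/13x ⇒ -1/13x=2 ⇒ x=2/(-1/13)=-26.0000
Confirm numerically:
  x=-24.890: |R|=0.99316 <1
  x=-15.299: |R|=0.89789 <1
  x=-13.243: |R|=0.86202 <1
  x=-13.105: |R|=0.85927 <1
  x=-26.083: |R|=1.00049 >1
  x=-26.025: |R|=1.00015 >1
Stable set (-26.0000, 0).

left endpoint -26.0000.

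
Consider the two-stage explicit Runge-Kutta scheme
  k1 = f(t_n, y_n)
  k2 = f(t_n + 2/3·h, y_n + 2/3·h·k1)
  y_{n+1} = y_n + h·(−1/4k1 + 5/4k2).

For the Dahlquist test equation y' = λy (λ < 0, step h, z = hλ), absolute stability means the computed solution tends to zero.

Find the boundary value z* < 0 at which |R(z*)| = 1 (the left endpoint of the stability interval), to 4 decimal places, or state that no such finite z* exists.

Set f=λy, z=hλ:
  k1=λy_n ⇒ h·k1=z·y_n;  k2=λ(1+2/3z)y_n ⇒ h·k2=z(1+2/3z)y_n
  y_{n+1}/y_n = 1 − 1/4z + 5/4z(1+2/3z) = 1 + z + 5/6z²
  Hence R(z) = 1 + z + 5/6z².

Boundary: |R(x)|=1, x<0.
x=-1.33: |R|=1.1441
R=1: x+5/6x²=0 ⇒ x=−6/5=-1.2000; min R=1−1/(4·5/6)=0.7000>−1
Confirm numerically:
  x=-1.113: |R|=0.91931 <1
  x=-0.943: |R|=0.79804 <1
  x=-0.877: |R|=0.76394 <1
  x=-0.524: |R|=0.70481 <1
  x=-1.508: |R|=1.38705 >1
  x=-1.493: |R|=1.36454 >1
Interval (-1.2000, 0).

left endpoint -1.2000.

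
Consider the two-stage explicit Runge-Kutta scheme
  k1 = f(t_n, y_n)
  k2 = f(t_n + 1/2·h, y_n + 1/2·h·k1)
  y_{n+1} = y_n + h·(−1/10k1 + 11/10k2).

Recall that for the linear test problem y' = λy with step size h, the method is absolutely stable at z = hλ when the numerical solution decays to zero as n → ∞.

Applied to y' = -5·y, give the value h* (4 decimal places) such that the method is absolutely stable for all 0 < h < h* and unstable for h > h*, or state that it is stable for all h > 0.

Test eqn y'=λy, z=hλ:
  k1=λy_n ⇒ h·k1=z·y_n;  k2=λ(1+1/2z)y_n ⇒ h·k2=z(1+1/2z)y_n
  y_{n+1}/y_n = 1 − 1/10z + 11/10z(1+1/2z) = 1 + z + 11/20z²
  so R(z) = 1 + z + 11/20z².

Solve |R(x)|<1 on ℝ⁻.
x=-0.4: |R|=0.6880
R=1: x+11/20x²=0 ⇒ x=−20/11=-1.8182; min R=1−1/(4·11/20)=0.5455>−1
Confirm numerically:
  x=-1.743: |R|=0.92793 <1
  x=-1.254: |R|=0.61088 <1
  x=-0.920: |R|=0.54552 <1
  x=-2.334: |R|=1.66216 >1
  x=-1.907: |R|=1.09316 >1
Stable set (-1.8182, 0).

(-1.8182,0); λ=-5 ⇒ h* = (20/11)/5 = 0.3636.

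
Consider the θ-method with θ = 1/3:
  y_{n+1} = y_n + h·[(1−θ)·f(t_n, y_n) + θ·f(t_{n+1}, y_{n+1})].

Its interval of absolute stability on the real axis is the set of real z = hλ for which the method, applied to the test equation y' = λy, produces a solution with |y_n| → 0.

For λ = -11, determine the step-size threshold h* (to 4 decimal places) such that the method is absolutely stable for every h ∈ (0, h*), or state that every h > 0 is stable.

(-6.0000,0); λ=-11 ⇒ h* = (6)/11 = 0.5455.

Set f=λy, z=hλ:
  y_{n+1} = y_n + z·[2/3·y_n + 1/3·y_{n+1}] ⇒ (1 − 1/3z)y_{n+1} = (1 + 2/3z)y_n
  ⇒ R(z) = (1 + 2/3z)/(1 − 1/3z).

Solve |R(x)|<1 on ℝ⁻.
x=-1.72: |R|=0.0932
R=−1: 1+2/3x = −1+1/3x ⇒ -1/3x=2 ⇒ x=2/(-1/3)=-6.0000
Confirm numerically:
  x=-4.551: |R|=0.80810 <1
  x=-3.411: |R|=0.59616 <1
  x=-2.537: |R|=0.37457 <1
  x=-2.482: |R|=0.35826 <1
  x=-6.497: |R|=1.05233 >1
  x=-6.023: |R|=1.00255 >1
Stable set (-6.0000, 0).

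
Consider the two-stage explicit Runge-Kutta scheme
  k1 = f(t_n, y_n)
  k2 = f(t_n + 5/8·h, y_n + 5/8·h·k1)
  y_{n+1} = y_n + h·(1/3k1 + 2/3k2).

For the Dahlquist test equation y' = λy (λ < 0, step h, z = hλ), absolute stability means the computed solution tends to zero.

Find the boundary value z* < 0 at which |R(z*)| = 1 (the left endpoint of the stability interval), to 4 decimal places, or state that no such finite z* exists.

z* = -2.4000.

Set f=λy, z=hλ:
  k1=λy_n ⇒ h·k1=z·y_n;  k2=λ(1+5/8z)y_n ⇒ h·k2=z(1+5/8z)y_n
  y_{n+1}/y_n = 1 + 1/3z + 2/3z(1+5/8z) = 1 + z + 5/12z²
  R(z) = 1 + z + 5/12z².

Boundary: |R(x)|=1, x<0.
x=-1.34: |R|=0.4082
R=1: x+5/12x²=0 ⇒ x=−12/5=-2.4000; min R=1−1/(4·5/12)=0.4000>−1
Confirm numerically:
  x=-2.117: |R|=0.75037 <1
  x=-1.641: |R|=0.48103 <1
  x=-1.614: |R|=0.47142 <1
  x=-1.158: |R|=0.40073 <1
  x=-2.985: |R|=1.72759 >1
  x=-2.598: |R|=1.21433 >1
Interval (-2.4000, 0).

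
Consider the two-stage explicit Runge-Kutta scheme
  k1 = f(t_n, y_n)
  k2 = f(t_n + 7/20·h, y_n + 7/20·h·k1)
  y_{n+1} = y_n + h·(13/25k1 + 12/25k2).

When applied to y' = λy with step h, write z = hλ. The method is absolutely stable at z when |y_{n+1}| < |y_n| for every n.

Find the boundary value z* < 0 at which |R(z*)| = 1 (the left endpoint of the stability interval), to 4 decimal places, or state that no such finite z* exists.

z* = -5.9524.

With y'=λy (z=hλ):
  k1=λy_n ⇒ h·k1=z·y_n;  k2=λ(1+7/20z)y_n ⇒ h·k2=z(1+7/20z)y_n
  y_{n+1}/y_n = 1 + 13/25z + 12/25z(1+7/20z) = 1 + z + 21/125z²
  ⇒ R(z) = 1 + z + 21/125z².

Solve |R(x)|<1 on ℝ⁻.
x=-1.79: |R|=0.2517
R=1: x+21/125x²=0 ⇒ x=−125/21=-5.9524; min R=1−1/(4·21/125)=-0.4881>−1
Confirm numerically:
  x=-4.384: |R|=0.15513 <1
  x=-3.263: |R|=0.47428 <1
  x=-2.969: |R|=0.48809 <1
  x=-6.408: |R|=1.49049 >1
  x=-6.043: |R|=1.09200 >1
Interval (-5.9524, 0).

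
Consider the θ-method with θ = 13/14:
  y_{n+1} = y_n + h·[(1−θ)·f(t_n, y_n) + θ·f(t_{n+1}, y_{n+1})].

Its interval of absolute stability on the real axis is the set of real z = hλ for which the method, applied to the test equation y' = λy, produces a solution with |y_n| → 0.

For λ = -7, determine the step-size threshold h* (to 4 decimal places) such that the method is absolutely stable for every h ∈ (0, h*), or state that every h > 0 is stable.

On y'=λy, z=hλ:
  y_{n+1} = y_n + z·[1/14·y_n + 13/14·y_{n+1}] ⇒ (1 − 13/14z)y_{n+1} = (1 + 1/14z)y_n
  Hence R(z) = (1 + 1/14z)/(1 − 13/14z).

Find x<0 with |R(x)|<1.
x=-1.56: |R|=0.3629
x=-2: |R|=0.3000
x=-10: |R|=0.0278
x=-100: |R|=0.0654
θ=13/14≥1/2 ⇒ |1+1/14x|<|1−13/14x| ∀x<0 ⇒ unbounded interval.

unbounded; (−∞, 0). Any h>0 works for λ=-7.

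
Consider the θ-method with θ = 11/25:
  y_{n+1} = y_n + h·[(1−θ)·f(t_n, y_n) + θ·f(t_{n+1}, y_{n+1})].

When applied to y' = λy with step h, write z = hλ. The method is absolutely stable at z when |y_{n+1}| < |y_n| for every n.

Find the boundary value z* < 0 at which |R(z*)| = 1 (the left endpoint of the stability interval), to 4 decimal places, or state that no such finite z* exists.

Set f=λy, z=hλ:
  y_{n+1} = y_n + z·[14/25·y_n + 11/25·y_{n+1}] ⇒ (1 − 11/25z)y_{n+1} = (1 + 14/25z)y_n
  Hence R(z) = (1 + 14/25z)/(1 − 11/25z).

Find x<0 with |R(x)|<1.
x=-1.63: |R|=0.0508
R=−1: 1+14/25x = −1+11/25x ⇒ -3/25x=2 ⇒ x=2/(-3/25)=-16.6667
Confirm numerically:
  x=-12.910: |R|=0.93252 <1
  x=-9.524: |R|=0.83487 <1
  x=-8.436: |R|=0.79038 <1
  x=-7.109: |R|=0.72216 <1
  x=-17.027: |R|=1.00509 >1
  x=-16.966: |R|=1.00424 >1
  x=-16.884: |R|=1.00309 >1
Interval (-16.6667, 0).

left endpoint -16.6667.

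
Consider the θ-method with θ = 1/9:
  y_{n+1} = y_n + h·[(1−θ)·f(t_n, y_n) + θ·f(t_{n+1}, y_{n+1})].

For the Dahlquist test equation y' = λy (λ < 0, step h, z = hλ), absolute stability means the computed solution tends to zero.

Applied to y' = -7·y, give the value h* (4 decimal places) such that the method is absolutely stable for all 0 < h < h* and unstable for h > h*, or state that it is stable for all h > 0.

(-2.5714,0); λ=-7 ⇒ h* = (18/7)/7 = 0.3673.

Test eqn y'=λy, z=hλ:
  y_{n+1} = y_n + z·[8/9·y_n + 1/9·y_{n+1}] ⇒ (1 − 1/9z)y_{n+1} = (1 + 8/9z)y_n
  so R(z) = (1 + 8/9z)/(1 − 1/9z).

Solve |R(x)|<1 on ℝ⁻.
x=-1.65: |R|=0.3944
R=−1: 1+8/9x = −1+1/9x ⇒ -7/9x=2 ⇒ x=2/(-7/9)=-2.5714
Confirm numerically:
  x=-2.100: |R|=0.70270 <1
  x=-1.952: |R|=0.60409 <1
  x=-1.864: |R|=0.54418 <1
  x=-1.791: |R|=0.49374 <1
  x=-3.046: |R|=1.27578 >1
  x=-3.018: |R|=1.26011 >1
  x=-2.950: |R|=1.22176 >1
Interval (-2.5714, 0).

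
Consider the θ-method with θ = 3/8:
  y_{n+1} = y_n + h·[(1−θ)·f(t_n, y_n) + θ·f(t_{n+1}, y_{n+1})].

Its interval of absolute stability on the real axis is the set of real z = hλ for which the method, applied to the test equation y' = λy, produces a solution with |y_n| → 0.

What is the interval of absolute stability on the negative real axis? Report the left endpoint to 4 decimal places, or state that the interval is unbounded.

With y'=λy (z=hλ):
  y_{n+1} = y_n + z·[5/8·y_n + 3/8·y_{n+1}] ⇒ (1 − 3/8z)y_{n+1} = (1 + 5/8z)y_n
  R(z) = (1 + 5/8z)/(1 − 3/8z).

Boundary: |R(x)|=1, x<0.
x=-1.57: |R|=0.0118
R=−1: 1+5/8x = −1+3/8x ⇒ -1/4x=2 ⇒ x=2/(-1/4)=-8.0000
Confirm numerically:
  x=-5.184: |R|=0.76087 <1
  x=-4.476: |R|=0.67108 <1
  x=-4.316: |R|=0.64827 <1
  x=-8.440: |R|=1.02641 >1
  x=-8.375: |R|=1.02264 >1
  x=-8.321: |R|=1.01948 >1
Interval (-8.0000, 0).

z∈(-8.0000,0).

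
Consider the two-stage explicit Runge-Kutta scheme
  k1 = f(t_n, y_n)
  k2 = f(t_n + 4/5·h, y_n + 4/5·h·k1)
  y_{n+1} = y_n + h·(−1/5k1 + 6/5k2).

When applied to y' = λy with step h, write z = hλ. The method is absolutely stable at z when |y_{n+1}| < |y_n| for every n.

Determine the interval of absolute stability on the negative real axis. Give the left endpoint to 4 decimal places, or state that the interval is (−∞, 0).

Test eqn y'=λy, z=hλ:
  k1=λy_n ⇒ h·k1=z·y_n;  k2=λ(1+4/5z)y_n ⇒ h·k2=z(1+4/5z)y_n
  y_{n+1}/y_n = 1 − 1/5z + 6/5z(1+4/5z) = 1 + z + 24/25z²
  so R(z) = 1 + z + 24/25z².

Solve |R(x)|<1 on ℝ⁻.
x=-1.52: |R|=1.6980
R=1: x+24/25x²=0 ⇒ x=−25/24=-1.0417; min R=1−1/(4·24/25)=0.7396>−1
Confirm numerically:
  x=-0.951: |R|=0.91722 <1
  x=-0.765: |R|=0.79682 <1
  x=-0.758: |R|=0.79358 <1
  x=-1.336: |R|=1.37750 >1
  x=-1.216: |R|=1.20351 >1
Interval (-1.0417, 0).

z∈(-1.0417,0).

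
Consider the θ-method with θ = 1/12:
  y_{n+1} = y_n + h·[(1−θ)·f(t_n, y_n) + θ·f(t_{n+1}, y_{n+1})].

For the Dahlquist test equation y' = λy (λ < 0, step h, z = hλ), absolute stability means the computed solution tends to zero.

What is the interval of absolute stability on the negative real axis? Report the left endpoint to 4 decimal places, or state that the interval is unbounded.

On y'=λy, z=hλ:
  y_{n+1} = y_n + z·[11/12·y_n + 1/12·y_{n+1}] ⇒ (1 − 1/12z)y_{n+1} = (1 + 11/12z)y_n
  R(z) = (1 + 11/12z)/(1 − 1/12z).

Find x<0 with |R(x)|<1.
x=-0.73: |R|=0.3119
R=−1: 1+11/12x = −1+1/12x ⇒ -5/6x=2 ⇒ x=2/(-5/6)=-2.4000
Confirm numerically:
  x=-2.073: |R|=0.76764 <1
  x=-2.069: |R|=0.76473 <1
  x=-1.863: |R|=0.61264 <1
  x=-2.805: |R|=1.27356 >1
  x=-2.796: |R|=1.26764 >1
  x=-2.473: |R|=1.05044 >1
Stable set (-2.4000, 0).

z∈(-2.4000,0).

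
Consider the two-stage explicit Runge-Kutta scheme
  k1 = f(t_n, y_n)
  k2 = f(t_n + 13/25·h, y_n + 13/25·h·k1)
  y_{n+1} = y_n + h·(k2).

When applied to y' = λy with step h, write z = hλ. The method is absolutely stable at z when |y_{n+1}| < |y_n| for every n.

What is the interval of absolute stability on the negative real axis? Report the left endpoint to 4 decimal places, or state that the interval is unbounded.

(-1.9231, 0).

With y'=λy (z=hλ):
  k1=λy_n ⇒ h·k1=z·y_n;  k2=λ(1+13/25z)y_n ⇒ h·k2=z(1+13/25z)y_n
  y_{n+1}/y_n = 1 + z(1+13/25z) = 1 + z + 13/25z²
  ⇒ R(z) = 1 + z + 13/25z².

Need |R(x)|<1, x<0.
x=-0.47: |R|=0.6449
R=1: x+13/25x²=0 ⇒ x=−25/13=-1.9231; min R=1−1/(4·13/25)=0.5192>−1
Confirm numerically:
  x=-1.634: |R|=0.75438 <1
  x=-1.491: |R|=0.66500 <1
  x=-1.091: |R|=0.52795 <1
  x=-0.879: |R|=0.52277 <1
  x=-2.247: |R|=1.37848 >1
  x=-2.164: |R|=1.27111 >1
So |R|<1 on (-1.9231, 0).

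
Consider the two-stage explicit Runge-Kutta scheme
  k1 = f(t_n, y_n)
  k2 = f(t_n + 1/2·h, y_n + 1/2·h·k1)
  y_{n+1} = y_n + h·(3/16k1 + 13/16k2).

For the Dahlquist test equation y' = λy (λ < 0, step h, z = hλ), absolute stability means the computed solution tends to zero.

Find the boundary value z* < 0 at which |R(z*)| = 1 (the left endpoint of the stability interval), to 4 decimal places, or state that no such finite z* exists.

z* = -2.4615.

With y'=λy (z=hλ):
  k1=λy_n ⇒ h·k1=z·y_n;  k2=λ(1+1/2z)y_n ⇒ h·k2=z(1+1/2z)y_n
  y_{n+1}/y_n = 1 + 3/16z + 13/16z(1+1/2z) = 1 + z + 13/32z²
  ⇒ R(z) = 1 + z + 13/32z².

Boundary: |R(x)|=1, x<0.
x=-1.71: |R|=0.4779
R=1: x+13/32x²=0 ⇒ x=−32/13=-2.4615; min R=1−1/(4·13/32)=0.3846>−1
Confirm numerically:
  x=-1.724: |R|=0.48345 <1
  x=-1.569: |R|=0.43109 <1
  x=-1.331: |R|=0.38870 <1
  x=-1.178: |R|=0.38575 <1
  x=-2.615: |R|=1.16303 >1
  x=-2.609: |R|=1.15630 >1
  x=-2.571: |R|=1.11433 >1
Interval (-2.4615, 0).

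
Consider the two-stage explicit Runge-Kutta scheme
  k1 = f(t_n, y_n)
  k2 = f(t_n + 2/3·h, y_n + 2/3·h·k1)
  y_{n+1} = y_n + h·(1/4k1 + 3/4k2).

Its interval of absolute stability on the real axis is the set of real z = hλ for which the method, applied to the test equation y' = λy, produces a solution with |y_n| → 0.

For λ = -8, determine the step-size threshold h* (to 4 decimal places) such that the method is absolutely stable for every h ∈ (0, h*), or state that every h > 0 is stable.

On y'=λy, z=hλ:
  k1=λy_n ⇒ h·k1=z·y_n;  k2=λ(1+2/3z)y_n ⇒ h·k2=z(1+2/3z)y_n
  y_{n+1}/y_n = 1 + 1/4z + 3/4z(1+2/3z) = 1 + z + 1/2z²
  R(z) = 1 + z + 1/2z².

Need |R(x)|<1, x<0.
x=-0.42: |R|=0.6682
R=1: x+1/2x²=0 ⇒ x=−2=-2.0000; min R=1−1/(4·1/2)=0.5000>−1
Confirm numerically:
  x=-1.258: |R|=0.53328 <1
  x=-1.198: |R|=0.51960 <1
  x=-1.148: |R|=0.51095 <1
  x=-2.568: |R|=1.72931 >1
  x=-2.064: |R|=1.06605 >1
Stable set (-2.0000, 0).

(-2.0000,0); λ=-8 ⇒ h* = (2)/8 = 0.2500.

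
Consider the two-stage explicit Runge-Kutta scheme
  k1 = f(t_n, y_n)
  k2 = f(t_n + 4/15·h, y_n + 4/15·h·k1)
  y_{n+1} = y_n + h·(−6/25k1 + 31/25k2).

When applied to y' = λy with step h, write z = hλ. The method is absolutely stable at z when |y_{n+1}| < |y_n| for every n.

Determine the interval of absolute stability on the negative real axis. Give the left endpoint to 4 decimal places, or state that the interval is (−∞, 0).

Test eqn y'=λy, z=hλ:
  k1=λy_n ⇒ h·k1=z·y_n;  k2=λ(1+4/15z)y_n ⇒ h·k2=z(1+4/15z)y_n
  y_{n+1}/y_n = 1 − 6/25z + 31/25z(1+4/15z) = 1 + z + 124/375z²
  so R(z) = 1 + z + 124/375z².

Need |R(x)|<1, x<0.
x=-0.64: |R|=0.4954
R=1: x+124/375x²=0 ⇒ x=−375/124=-3.0242; min R=1−1/(4·124/375)=0.2440>−1
Confirm numerically:
  x=-2.722: |R|=0.72800 <1
  x=-1.923: |R|=0.29978 <1
  x=-1.883: |R|=0.28944 <1
  x=-1.751: |R|=0.26282 <1
  x=-3.435: |R|=1.46661 >1
  x=-3.131: |R|=1.11058 >1
Interval (-3.0242, 0).

z∈(-3.0242,0).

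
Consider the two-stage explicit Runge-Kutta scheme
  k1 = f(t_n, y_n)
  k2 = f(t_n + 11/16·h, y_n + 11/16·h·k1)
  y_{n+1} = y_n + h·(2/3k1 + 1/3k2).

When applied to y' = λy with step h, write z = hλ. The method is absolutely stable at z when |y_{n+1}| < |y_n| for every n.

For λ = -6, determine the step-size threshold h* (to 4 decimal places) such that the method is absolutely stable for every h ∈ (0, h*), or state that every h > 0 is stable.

On y'=λy, z=hλ:
  k1=λy_n ⇒ h·k1=z·y_n;  k2=λ(1+11/16z)y_n ⇒ h·k2=z(1+11/16z)y_n
  y_{n+1}/y_n = 1 + 2/3z + 1/3z(1+11/16z) = 1 + z + 11/48z²
  ⇒ R(z) = 1 + z + 11/48z².

Find x<0 with |R(x)|<1.
x=-0.97: |R|=0.2456
R=1: x+11/48x²=0 ⇒ x=−48/11=-4.3636; min R=1−1/(4·11/48)=-0.0909>−1
Confirm numerically:
  x=-3.593: |R|=0.36546 <1
  x=-3.347: |R|=0.22022 <1
  x=-2.136: |R|=0.09043 <1
  x=-4.641: |R|=1.29499 >1
  x=-4.610: |R|=1.26027 >1
Stable set (-4.3636, 0).

(-4.3636,0); λ=-6 ⇒ h* = (48/11)/6 = 0.7273.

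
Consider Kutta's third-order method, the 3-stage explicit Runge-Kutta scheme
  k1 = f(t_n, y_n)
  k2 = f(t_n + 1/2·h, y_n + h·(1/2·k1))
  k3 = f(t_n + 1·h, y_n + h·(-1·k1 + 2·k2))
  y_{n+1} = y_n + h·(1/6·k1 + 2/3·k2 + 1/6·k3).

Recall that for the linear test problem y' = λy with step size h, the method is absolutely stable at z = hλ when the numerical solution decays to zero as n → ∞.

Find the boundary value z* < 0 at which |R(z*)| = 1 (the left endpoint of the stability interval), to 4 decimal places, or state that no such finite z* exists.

On y'=λy, z=hλ:
  order 3, 3-stage ⇒ R(z)=1+z+z^2/2+z^3/6
  (e.g. R(-0.99)=0.33833, |R|=0.33833)

Find x<0 with |R(x)|<1.
x=-0.99: |R|=0.3383
|R(-1.74)|=0.1042 |R(-0.81)|=0.4295 |R(-0.54)|=0.5796
Bisect:
  x_lo=-3.3081 |R|=2.8700  x_hi=-0.3487 |R|=0.7050
  mid=-1.82840 |R|=0.17561 →hi
  mid=-2.56824 |R|=1.09361 →lo
  mid=-2.19832 |R|=0.55262 →hi
  mid=-2.38328 |R|=0.79945 →hi
  mid=-2.47576 |R|=0.94022 →hi
  mid=-2.52200 |R|=1.01529 →lo
  mid=-2.49888 |R|=0.97735 →hi
  mid=-2.51044 |R|=0.99622 →hi
  mid=-2.51622 |R|=1.00573 →lo
  mid=-2.51333 |R|=1.00097 →lo
  ...
  [-2.51279,-2.51261] ⇒ x*=-2.5127
Interval (-2.5127, 0).

z* = -2.5127.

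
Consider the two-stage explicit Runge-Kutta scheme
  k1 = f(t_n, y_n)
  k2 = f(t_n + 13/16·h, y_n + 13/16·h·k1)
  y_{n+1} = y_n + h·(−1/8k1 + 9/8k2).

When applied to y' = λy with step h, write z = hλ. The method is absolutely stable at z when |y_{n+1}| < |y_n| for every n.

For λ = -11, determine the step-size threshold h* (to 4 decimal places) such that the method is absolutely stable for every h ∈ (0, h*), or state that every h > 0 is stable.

Test eqn y'=λy, z=hλ:
  k1=λy_n ⇒ h·k1=z·y_n;  k2=λ(1+13/16z)y_n ⇒ h·k2=z(1+13/16z)y_n
  y_{n+1}/y_n = 1 − 1/8z + 9/8z(1+13/16z) = 1 + z + 117/128z²
  R(z) = 1 + z + 117/128z².

Need |R(x)|<1, x<0.
x=-0.74: |R|=0.7605
R=1: x+117/128x²=0 ⇒ x=−128/117=-1.0940; min R=1−1/(4·117/128)=0.7265>−1
Confirm numerically:
  x=-1.008: |R|=0.92075 <1
  x=-0.891: |R|=0.83466 <1
  x=-0.484: |R|=0.73012 <1
  x=-0.465: |R|=0.73264 <1
  x=-1.488: |R|=1.53587 >1
  x=-1.439: |R|=1.45377 >1
  x=-1.269: |R|=1.20297 >1
So |R|<1 on (-1.0940, 0).

(-1.0940,0); λ=-11 ⇒ h* = (128/117)/11 = 0.0995.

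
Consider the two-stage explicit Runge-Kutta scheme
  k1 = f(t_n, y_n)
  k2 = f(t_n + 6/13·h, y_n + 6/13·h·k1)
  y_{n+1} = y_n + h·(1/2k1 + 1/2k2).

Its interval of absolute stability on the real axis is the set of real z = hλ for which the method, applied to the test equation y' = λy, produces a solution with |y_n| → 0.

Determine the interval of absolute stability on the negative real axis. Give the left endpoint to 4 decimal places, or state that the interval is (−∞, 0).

With y'=λy (z=hλ):
  k1=λy_n ⇒ h·k1=z·y_n;  k2=λ(1+6/13z)y_n ⇒ h·k2=z(1+6/13z)y_n
  y_{n+1}/y_n = 1 + 1/2z + 1/2z(1+6/13z) = 1 + z + 3/13z²
  Hence R(z) = 1 + z + 3/13z².

Solve |R(x)|<1 on ℝ⁻.
x=-1.04: |R|=0.2096
R=1: x+3/13x²=0 ⇒ x=−13/3=-4.3333; min R=1−1/(4·3/13)=-0.0833>−1
Confirm numerically:
  x=-3.439: |R|=0.29024 <1
  x=-2.381: |R|=0.07273 <1
  x=-2.238: |R|=0.08216 <1
  x=-2.032: |R|=0.07915 <1
  x=-4.878: |R|=1.61313 >1
  x=-4.715: |R|=1.41528 >1
  x=-4.387: |R|=1.05433 >1
So |R|<1 on (-4.3333, 0).

z∈(-4.3333,0).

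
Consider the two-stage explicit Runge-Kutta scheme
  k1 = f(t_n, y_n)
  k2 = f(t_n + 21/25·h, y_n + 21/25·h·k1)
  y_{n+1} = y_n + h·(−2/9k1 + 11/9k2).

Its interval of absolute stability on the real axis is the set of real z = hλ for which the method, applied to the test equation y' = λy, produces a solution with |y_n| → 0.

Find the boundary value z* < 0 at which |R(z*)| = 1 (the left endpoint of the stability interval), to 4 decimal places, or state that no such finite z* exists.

On y'=λy, z=hλ:
  k1=λy_n ⇒ h·k1=z·y_n;  k2=λ(1+21/25z)y_n ⇒ h·k2=z(1+21/25z)y_n
  y_{n+1}/y_n = 1 − 2/9z + 11/9z(1+21/25z) = 1 + z + 77/75z²
  Hence R(z) = 1 + z + 77/75z².

Solve |R(x)|<1 on ℝ⁻.
x=-1.31: |R|=1.4519
R=1: x+77/75x²=0 ⇒ x=−75/77=-0.9740; min R=1−1/(4·77/75)=0.7565>−1
Confirm numerically:
  x=-0.712: |R|=0.80846 <1
  x=-0.618: |R|=0.77411 <1
  x=-0.454: |R|=0.75761 <1
  x=-1.460: |R|=1.72844 >1
  x=-1.435: |R|=1.67914 >1
  x=-1.173: |R|=1.23962 >1
So |R|<1 on (-0.9740, 0).

z* = -0.9740.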